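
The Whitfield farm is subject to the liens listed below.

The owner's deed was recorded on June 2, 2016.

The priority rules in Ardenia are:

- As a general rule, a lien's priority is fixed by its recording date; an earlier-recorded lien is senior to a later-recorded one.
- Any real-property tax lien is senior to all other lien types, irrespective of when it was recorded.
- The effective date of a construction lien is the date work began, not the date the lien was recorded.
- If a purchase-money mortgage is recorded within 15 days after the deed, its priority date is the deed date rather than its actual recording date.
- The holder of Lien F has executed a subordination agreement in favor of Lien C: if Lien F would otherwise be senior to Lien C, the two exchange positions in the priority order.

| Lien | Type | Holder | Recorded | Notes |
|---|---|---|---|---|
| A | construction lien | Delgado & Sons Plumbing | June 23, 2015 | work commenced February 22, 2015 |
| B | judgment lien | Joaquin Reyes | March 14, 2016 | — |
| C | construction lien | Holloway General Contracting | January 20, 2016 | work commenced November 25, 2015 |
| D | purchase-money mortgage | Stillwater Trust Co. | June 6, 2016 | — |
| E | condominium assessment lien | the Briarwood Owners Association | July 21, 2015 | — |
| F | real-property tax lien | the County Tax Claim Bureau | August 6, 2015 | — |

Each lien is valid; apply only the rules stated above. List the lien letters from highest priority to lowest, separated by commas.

C, A, E, F, B, D

Adjusting effective dates: A relates back to February 22, 2015 (work commenced); C's effective date is November 25, 2015, when work began; D was recorded within the 15-day window, so its effective date is the deed date June 2, 2016.
F is a real-property tax lien and takes priority over every other lien.
The other liens, earliest effective date first: A (February 22, 2015), E (July 21, 2015), C (November 25, 2015), B (March 14, 2016), D (June 2, 2016).
F would otherwise be senior to C, so under the subordination agreement F and C exchange positions.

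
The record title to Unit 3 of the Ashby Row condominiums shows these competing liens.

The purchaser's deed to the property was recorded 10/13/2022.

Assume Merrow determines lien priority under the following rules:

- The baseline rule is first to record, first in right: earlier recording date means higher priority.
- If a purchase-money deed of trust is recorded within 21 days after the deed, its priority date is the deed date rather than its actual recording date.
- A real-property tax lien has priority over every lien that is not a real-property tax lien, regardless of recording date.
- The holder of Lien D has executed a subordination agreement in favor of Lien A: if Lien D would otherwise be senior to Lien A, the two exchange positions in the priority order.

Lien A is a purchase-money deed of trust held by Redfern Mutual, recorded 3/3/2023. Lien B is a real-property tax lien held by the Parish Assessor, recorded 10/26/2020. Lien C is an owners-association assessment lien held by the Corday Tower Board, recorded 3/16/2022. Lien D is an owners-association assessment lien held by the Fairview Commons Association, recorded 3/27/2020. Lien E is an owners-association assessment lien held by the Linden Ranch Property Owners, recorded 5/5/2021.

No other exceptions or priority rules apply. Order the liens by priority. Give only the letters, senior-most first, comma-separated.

Effective dates after the stated exceptions: A was recorded 141 days after the deed, outside the 21-day window, so it keeps its recording date.
As a real-property tax lien, B is senior to every other lien.
Ordering the rest by effective date: D (3/27/2020), E (5/5/2021), C (3/16/2022), A (3/3/2023).
Because D would otherwise rank above A, the subordination swaps them.

B, A, E, C, D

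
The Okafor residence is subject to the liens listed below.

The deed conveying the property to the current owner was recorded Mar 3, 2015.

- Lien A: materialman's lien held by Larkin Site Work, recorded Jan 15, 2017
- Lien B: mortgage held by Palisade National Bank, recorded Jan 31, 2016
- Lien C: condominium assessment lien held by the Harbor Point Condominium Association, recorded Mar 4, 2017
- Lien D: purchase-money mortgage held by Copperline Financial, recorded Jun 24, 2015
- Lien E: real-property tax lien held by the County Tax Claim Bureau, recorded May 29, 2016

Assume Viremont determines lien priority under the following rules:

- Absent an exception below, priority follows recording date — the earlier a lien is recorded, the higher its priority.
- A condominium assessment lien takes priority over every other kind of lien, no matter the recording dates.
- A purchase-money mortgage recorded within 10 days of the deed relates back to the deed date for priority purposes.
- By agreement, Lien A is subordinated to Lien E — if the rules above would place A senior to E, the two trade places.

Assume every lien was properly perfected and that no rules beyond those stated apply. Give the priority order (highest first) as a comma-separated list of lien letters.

Adjusting effective dates: D missed the 10-day window (113 days after the deed), so its recording date stands.
C, as a condominium assessment lien, has superpriority and ranks first.
Remaining liens by effective date: D (Jun 24, 2015), B (Jan 31, 2016), E (May 29, 2016), A (Jan 15, 2017).
A already ranks below E; the subordination has no effect.

C, D, B, E, A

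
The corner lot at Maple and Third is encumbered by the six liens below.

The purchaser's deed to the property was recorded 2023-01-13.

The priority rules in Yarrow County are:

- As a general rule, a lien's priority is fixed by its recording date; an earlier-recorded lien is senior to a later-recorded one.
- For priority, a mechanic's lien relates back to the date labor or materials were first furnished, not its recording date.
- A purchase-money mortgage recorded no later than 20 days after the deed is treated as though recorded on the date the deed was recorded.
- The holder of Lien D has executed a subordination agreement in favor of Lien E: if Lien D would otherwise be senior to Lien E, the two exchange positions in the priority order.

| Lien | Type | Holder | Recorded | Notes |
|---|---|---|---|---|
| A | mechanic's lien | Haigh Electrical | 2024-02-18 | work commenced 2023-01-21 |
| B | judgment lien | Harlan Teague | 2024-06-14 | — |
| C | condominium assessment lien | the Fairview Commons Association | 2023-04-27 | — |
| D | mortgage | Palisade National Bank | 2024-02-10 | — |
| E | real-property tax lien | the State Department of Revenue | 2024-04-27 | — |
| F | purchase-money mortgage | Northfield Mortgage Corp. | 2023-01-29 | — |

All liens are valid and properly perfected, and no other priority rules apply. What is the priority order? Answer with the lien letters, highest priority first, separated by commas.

Adjusting effective dates: A relates back to 2023-01-21 (work commenced); F was recorded within the 20-day window, so its effective date is the deed date 2023-01-13.
By effective date, earliest first: F (2023-01-13), A (2023-01-21), C (2023-04-27), D (2024-02-10), E (2024-04-27), B (2024-06-14).
D is senior to E before the subordination, so the two trade places.

F, A, C, E, D, B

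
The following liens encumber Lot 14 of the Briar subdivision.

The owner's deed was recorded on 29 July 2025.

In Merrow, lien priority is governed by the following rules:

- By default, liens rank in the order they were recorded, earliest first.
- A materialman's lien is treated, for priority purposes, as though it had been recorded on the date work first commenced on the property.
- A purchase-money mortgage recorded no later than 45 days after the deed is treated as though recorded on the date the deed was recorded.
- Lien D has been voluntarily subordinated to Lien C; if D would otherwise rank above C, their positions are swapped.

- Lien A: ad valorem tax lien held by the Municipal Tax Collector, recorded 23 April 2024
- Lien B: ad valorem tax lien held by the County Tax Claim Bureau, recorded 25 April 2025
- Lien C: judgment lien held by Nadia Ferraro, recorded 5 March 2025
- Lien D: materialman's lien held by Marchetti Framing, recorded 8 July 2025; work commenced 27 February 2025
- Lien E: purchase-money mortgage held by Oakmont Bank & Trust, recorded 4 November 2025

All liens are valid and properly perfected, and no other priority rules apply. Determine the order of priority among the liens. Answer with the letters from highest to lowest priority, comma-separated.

First, effective dates: D's effective date is 27 February 2025, when work began; E was recorded 98 days after the deed — beyond 45 days — so no relation-back applies.
Sorted by effective date: A (23 April 2024), D (27 February 2025), C (5 March 2025), B (25 April 2025), E (4 November 2025).
D is senior to C before the subordination, so the two trade places.

A, C, D, B, E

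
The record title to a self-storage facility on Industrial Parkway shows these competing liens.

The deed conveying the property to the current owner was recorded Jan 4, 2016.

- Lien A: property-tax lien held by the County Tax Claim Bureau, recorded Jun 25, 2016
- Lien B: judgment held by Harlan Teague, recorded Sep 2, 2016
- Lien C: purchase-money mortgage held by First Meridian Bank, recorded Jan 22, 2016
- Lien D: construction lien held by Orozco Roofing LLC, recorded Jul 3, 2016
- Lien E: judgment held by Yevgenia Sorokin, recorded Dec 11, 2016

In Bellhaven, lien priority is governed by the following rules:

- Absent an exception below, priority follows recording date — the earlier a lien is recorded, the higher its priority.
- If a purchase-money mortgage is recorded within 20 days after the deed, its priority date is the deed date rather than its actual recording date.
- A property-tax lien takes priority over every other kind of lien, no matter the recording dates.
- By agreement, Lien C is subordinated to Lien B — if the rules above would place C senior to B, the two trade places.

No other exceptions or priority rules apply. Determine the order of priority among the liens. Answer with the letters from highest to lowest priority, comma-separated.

Effective dates: C was recorded within the 20-day window, so its effective date is the deed date Jan 4, 2016.
As a property-tax lien, A is senior to every other lien.
Among the remaining liens, by effective date: C (Jan 4, 2016), D (Jul 3, 2016), B (Sep 2, 2016), E (Dec 11, 2016).
Because C would otherwise rank above B, the subordination swaps them.

A, B, D, C, E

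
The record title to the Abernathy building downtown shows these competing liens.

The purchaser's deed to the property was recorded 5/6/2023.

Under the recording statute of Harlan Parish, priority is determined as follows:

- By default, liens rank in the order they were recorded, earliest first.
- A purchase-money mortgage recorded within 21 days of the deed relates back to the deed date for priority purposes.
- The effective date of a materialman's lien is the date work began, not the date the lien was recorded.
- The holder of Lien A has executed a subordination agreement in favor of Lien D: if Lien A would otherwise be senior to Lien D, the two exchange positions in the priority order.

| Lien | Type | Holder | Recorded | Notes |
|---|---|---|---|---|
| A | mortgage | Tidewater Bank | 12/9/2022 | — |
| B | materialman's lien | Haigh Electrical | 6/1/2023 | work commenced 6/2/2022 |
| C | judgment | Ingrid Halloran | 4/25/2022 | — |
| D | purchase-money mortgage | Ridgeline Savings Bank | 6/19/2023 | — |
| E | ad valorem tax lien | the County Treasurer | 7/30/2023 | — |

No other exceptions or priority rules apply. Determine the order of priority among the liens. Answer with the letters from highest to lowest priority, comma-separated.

Effective dates after the stated exceptions: B relates back to 6/2/2022 (work commenced); D missed the 21-day window (44 days after the deed), so its recording date stands.
Sorted by effective date: C (4/25/2022), B (6/2/2022), A (12/9/2022), D (6/19/2023), E (7/30/2023).
A is senior to D before the subordination, so the two trade places.

C, B, D, A, E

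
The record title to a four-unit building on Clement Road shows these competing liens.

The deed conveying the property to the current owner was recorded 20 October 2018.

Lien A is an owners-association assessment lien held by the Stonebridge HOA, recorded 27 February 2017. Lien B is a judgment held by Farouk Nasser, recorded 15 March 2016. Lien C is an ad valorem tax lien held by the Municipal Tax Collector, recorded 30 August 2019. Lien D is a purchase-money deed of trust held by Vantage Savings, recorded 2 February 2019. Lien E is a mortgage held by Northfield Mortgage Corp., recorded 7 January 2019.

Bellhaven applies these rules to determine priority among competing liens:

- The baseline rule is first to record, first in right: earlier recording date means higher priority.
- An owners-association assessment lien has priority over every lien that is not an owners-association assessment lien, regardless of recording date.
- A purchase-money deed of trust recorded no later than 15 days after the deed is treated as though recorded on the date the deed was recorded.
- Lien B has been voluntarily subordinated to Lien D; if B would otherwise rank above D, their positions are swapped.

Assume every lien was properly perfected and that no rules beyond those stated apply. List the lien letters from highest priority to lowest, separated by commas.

A, D, E, B, C

Effective dates after the stated exceptions: D was recorded 105 days after the deed — beyond 15 days — so no relation-back applies.
A, as an owners-association assessment lien, has superpriority and ranks first.
Ordering the rest by effective date: B (15 March 2016), E (7 January 2019), D (2 February 2019), C (30 August 2019).
Because B would otherwise rank above D, the subordination swaps them.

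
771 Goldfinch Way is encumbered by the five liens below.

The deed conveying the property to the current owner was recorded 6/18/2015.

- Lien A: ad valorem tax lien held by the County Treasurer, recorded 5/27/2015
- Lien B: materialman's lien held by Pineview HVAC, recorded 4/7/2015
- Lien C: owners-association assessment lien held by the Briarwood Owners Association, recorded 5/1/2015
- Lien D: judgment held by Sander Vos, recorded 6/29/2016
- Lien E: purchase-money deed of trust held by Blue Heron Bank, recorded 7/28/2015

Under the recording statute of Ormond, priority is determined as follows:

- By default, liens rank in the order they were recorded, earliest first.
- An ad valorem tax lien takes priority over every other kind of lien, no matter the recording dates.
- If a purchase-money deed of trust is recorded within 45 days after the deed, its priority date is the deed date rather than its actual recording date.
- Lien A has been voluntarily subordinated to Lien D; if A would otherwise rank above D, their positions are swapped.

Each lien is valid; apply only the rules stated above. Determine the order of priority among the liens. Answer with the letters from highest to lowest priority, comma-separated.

D, B, C, E, A

Effective dates after the stated exceptions: E's effective date is the deed date, 6/18/2015.
As an ad valorem tax lien, A is senior to every other lien.
Ordering the rest by effective date: B (4/7/2015), C (5/1/2015), E (6/18/2015), D (6/29/2016).
Because A would otherwise rank above D, the subordination swaps them.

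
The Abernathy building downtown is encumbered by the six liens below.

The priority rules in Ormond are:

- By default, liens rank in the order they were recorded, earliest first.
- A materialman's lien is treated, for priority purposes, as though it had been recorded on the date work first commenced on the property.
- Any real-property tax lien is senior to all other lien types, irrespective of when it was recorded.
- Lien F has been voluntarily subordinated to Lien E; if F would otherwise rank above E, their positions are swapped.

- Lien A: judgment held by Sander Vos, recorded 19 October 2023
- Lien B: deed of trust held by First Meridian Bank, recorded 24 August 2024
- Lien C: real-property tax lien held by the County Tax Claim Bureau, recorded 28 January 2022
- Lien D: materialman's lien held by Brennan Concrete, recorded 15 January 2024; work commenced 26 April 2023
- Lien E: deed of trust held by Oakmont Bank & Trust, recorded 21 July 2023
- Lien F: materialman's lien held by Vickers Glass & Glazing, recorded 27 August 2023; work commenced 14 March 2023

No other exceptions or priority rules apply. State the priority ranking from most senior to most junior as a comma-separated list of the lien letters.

C, E, D, F, A, B

Adjusting effective dates: D is treated as recorded 26 April 2023, the work-commencement date; F is treated as recorded 14 March 2023, the work-commencement date.
C, as a real-property tax lien, has superpriority and ranks first.
Among the remaining liens, by effective date: F (14 March 2023), D (26 April 2023), E (21 July 2023), A (19 October 2023), B (24 August 2024).
F is senior to E before the subordination, so the two trade places.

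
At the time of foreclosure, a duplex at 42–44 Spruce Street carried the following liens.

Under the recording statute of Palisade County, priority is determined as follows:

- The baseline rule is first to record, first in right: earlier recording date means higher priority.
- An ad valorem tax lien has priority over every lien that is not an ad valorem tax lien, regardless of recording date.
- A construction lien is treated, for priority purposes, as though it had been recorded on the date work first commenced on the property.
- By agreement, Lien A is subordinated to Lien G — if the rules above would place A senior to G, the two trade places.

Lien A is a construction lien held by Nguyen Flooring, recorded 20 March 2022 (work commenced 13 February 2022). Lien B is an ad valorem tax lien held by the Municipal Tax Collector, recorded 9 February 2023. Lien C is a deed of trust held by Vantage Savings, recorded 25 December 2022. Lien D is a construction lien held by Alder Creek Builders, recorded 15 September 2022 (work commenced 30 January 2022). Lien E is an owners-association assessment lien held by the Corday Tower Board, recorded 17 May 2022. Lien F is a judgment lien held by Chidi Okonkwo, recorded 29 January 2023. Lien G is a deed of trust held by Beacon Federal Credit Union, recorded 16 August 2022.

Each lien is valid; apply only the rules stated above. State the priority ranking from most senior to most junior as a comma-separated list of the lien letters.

B, D, G, E, A, C, F

Effective dates: A is treated as recorded 13 February 2022, the work-commencement date; D relates back to 30 January 2022 (work commenced).
B, as an ad valorem tax lien, has superpriority and ranks first.
Remaining liens by effective date: D (30 January 2022), A (13 February 2022), E (17 May 2022), G (16 August 2022), C (25 December 2022), F (29 January 2023).
The subordination applies — A was senior to G — so A and G swap.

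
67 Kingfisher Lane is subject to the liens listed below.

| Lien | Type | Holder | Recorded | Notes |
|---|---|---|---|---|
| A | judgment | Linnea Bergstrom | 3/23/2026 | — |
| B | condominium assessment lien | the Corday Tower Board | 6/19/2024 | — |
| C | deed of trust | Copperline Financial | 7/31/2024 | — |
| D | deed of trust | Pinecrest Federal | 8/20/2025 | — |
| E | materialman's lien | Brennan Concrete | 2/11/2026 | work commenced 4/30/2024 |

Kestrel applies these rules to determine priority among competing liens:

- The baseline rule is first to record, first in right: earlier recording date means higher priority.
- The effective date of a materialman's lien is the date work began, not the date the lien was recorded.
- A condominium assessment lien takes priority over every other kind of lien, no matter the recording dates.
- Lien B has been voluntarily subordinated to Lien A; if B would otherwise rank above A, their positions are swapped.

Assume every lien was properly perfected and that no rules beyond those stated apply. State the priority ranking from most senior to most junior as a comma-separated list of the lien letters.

Effective dates: E is treated as recorded 4/30/2024, the work-commencement date.
B is a condominium assessment lien, so it outranks all other liens regardless of date.
Remaining liens by effective date: E (4/30/2024), C (7/31/2024), D (8/20/2025), A (3/23/2026).
The subordination applies — B was senior to A — so B and A swap.

A, E, C, D, B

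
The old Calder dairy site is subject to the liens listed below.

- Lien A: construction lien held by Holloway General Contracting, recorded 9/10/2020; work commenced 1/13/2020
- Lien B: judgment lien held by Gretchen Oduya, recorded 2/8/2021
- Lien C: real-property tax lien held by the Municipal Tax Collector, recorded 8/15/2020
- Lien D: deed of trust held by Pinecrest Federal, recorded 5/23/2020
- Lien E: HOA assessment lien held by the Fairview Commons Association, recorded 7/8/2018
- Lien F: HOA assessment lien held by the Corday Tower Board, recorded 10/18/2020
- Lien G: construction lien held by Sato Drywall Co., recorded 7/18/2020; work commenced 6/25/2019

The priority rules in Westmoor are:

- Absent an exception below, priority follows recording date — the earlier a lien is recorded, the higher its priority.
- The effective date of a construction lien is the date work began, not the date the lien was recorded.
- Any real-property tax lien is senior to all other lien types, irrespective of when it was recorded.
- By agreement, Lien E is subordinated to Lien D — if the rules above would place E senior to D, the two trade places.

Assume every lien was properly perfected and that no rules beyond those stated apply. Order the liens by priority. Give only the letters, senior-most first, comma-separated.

Effective dates after the stated exceptions: A's effective date is 1/13/2020, when work began; G is treated as recorded 6/25/2019, the work-commencement date.
C is a real-property tax lien, so it outranks all other liens regardless of date.
Remaining liens by effective date: E (7/8/2018), G (6/25/2019), A (1/13/2020), D (5/23/2020), F (10/18/2020), B (2/8/2021).
E would otherwise be senior to D, so under the subordination agreement E and D exchange positions.

C, D, G, A, E, F, B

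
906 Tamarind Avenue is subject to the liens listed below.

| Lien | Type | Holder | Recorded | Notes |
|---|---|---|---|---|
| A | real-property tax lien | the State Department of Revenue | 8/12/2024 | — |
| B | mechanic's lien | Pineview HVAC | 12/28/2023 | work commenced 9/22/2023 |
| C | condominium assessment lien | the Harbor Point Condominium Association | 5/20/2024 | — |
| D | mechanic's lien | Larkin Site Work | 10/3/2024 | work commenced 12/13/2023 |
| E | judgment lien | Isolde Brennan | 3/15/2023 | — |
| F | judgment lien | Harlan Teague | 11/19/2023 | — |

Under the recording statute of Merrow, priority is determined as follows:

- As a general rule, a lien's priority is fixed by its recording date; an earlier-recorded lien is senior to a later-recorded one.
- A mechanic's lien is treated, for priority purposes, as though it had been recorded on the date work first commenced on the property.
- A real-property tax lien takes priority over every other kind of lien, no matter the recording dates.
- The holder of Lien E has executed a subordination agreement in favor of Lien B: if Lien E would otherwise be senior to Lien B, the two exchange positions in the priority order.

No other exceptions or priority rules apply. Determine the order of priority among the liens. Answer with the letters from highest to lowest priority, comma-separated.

A, B, E, F, D, C

Adjusting effective dates: B's effective date is 9/22/2023, when work began; D is treated as recorded 12/13/2023, the work-commencement date.
As a real-property tax lien, A is senior to every other lien.
The other liens, earliest effective date first: E (3/15/2023), B (9/22/2023), F (11/19/2023), D (12/13/2023), C (5/20/2024).
Because E would otherwise rank above B, the subordination swaps them.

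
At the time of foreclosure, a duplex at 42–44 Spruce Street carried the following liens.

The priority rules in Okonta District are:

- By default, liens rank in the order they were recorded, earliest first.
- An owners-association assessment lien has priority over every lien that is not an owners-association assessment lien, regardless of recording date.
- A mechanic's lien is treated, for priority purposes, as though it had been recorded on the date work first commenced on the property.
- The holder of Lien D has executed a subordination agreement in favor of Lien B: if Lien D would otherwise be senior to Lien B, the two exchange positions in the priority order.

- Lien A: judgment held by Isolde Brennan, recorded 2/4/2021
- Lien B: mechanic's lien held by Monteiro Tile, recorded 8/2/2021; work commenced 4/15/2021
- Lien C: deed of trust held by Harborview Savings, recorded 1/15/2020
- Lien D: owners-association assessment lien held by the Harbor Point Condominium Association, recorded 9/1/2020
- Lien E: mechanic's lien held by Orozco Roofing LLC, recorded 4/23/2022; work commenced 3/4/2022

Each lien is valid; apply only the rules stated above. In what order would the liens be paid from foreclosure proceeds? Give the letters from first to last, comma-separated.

B, C, A, D, E

Effective dates after the stated exceptions: B's effective date is 4/15/2021, when work began; E is treated as recorded 3/4/2022, the work-commencement date.
D, as an owners-association assessment lien, has superpriority and ranks first.
The other liens, earliest effective date first: C (1/15/2020), A (2/4/2021), B (4/15/2021), E (3/4/2022).
D is senior to B before the subordination, so the two trade places.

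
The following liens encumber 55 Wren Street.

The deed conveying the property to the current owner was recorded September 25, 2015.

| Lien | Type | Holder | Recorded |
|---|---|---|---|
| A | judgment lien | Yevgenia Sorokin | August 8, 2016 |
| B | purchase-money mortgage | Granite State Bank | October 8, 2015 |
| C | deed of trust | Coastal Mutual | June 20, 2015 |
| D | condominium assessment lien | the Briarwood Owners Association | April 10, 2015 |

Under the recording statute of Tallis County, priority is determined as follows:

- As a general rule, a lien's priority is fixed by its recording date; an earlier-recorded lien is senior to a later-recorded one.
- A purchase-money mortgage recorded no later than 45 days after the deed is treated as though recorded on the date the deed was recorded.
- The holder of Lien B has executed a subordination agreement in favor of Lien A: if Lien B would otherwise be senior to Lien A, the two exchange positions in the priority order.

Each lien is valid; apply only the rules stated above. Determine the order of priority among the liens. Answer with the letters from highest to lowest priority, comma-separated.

Adjusting effective dates: B's effective date is the deed date, September 25, 2015.
Ordering by effective date: D (April 10, 2015), C (June 20, 2015), B (September 25, 2015), A (August 8, 2016).
B would otherwise be senior to A, so under the subordination agreement B and A exchange positions.

D, C, A, B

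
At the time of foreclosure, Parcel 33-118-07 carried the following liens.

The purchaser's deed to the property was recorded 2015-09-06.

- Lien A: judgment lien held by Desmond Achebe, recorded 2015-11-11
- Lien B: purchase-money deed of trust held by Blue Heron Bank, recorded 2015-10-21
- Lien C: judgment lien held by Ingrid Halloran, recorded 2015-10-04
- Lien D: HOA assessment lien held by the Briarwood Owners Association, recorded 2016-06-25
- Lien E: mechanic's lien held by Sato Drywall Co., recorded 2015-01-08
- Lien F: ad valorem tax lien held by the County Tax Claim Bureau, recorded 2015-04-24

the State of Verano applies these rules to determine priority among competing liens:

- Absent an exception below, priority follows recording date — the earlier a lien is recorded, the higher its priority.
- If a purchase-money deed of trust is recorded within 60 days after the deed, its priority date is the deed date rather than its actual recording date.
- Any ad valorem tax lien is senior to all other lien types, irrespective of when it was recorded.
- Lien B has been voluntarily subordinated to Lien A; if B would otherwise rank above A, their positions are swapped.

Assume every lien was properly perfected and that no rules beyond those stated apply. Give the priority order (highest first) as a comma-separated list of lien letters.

F, E, A, C, B, D

Adjusting effective dates: B's effective date is the deed date, 2015-09-06.
F is an ad valorem tax lien, so it outranks all other liens regardless of date.
The other liens, earliest effective date first: E (2015-01-08), B (2015-09-06), C (2015-10-04), A (2015-11-11), D (2016-06-25).
B is senior to A before the subordination, so the two trade places.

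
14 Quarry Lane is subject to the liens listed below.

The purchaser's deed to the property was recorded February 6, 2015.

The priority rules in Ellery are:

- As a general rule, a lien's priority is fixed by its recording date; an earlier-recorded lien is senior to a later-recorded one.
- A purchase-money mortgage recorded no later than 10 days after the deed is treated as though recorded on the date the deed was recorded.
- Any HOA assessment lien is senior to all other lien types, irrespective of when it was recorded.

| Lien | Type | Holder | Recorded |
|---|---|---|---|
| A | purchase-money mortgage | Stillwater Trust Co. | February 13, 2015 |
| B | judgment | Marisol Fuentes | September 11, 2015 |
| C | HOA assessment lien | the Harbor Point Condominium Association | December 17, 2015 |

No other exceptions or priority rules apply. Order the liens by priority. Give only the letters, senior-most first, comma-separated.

Effective dates: A's effective date is the deed date, February 6, 2015.
As an HOA assessment lien, C is senior to every other lien.
Remaining liens by effective date: A (February 6, 2015), B (September 11, 2015).

C, A, B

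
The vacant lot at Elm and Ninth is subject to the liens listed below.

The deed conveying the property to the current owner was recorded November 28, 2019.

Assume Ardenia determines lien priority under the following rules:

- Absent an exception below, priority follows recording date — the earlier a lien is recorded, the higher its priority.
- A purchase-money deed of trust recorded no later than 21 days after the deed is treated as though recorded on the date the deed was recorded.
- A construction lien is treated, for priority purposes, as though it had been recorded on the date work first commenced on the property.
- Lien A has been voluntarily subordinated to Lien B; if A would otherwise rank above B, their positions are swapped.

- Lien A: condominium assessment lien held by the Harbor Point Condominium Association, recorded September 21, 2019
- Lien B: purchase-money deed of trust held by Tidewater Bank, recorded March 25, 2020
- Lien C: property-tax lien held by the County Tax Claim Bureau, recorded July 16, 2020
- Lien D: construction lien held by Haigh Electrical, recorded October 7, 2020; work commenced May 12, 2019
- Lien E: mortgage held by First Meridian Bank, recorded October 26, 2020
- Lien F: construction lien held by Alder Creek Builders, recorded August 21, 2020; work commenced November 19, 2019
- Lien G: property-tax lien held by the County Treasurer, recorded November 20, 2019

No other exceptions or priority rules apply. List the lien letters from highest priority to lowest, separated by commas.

D, B, F, G, A, C, E

Adjusting effective dates: B was recorded 118 days after the deed — beyond 21 days — so no relation-back applies; D relates back to May 12, 2019 (work commenced); F's effective date is November 19, 2019, when work began.
By effective date, earliest first: D (May 12, 2019), A (September 21, 2019), F (November 19, 2019), G (November 20, 2019), B (March 25, 2020), C (July 16, 2020), E (October 26, 2020).
A is senior to B before the subordination, so the two trade places.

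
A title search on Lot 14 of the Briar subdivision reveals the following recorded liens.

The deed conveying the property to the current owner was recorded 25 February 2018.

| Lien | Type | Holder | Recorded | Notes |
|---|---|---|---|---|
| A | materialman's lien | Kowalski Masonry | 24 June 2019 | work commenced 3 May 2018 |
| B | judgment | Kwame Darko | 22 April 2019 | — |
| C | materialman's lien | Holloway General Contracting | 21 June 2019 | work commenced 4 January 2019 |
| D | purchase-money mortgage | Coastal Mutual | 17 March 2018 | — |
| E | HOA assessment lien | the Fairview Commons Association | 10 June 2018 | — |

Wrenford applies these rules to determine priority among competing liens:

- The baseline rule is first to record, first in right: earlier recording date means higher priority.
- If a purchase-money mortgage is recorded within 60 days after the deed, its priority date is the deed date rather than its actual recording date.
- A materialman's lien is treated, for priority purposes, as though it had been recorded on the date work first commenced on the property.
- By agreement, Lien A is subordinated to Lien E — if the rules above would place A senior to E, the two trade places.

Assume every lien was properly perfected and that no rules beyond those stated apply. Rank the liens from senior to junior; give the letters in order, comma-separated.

D, E, A, C, B

Effective dates: A relates back to 3 May 2018 (work commenced); C's effective date is 4 January 2019, when work began; D was recorded within the 60-day window, so its effective date is the deed date 25 February 2018.
Ordering by effective date: D (25 February 2018), A (3 May 2018), E (10 June 2018), C (4 January 2019), B (22 April 2019).
Because A would otherwise rank above E, the subordination swaps them.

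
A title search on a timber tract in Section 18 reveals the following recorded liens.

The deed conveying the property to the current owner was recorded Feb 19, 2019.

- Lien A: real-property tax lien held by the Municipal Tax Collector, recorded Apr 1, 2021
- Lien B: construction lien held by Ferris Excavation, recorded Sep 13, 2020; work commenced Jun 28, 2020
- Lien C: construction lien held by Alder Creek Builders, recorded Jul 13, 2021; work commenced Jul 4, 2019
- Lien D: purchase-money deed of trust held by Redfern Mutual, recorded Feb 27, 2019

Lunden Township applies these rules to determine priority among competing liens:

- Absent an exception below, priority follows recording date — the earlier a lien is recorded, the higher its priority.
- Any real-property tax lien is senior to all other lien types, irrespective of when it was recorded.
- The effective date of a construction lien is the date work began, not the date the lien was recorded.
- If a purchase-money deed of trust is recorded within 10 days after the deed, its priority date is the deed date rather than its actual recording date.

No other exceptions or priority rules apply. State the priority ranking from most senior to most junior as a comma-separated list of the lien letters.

A, D, C, B

First, effective dates: B is treated as recorded Jun 28, 2020, the work-commencement date; C is treated as recorded Jul 4, 2019, the work-commencement date; D relates back to the deed date Feb 19, 2019.
As a real-property tax lien, A is senior to every other lien.
The other liens, earliest effective date first: D (Feb 19, 2019), C (Jul 4, 2019), B (Jun 28, 2020).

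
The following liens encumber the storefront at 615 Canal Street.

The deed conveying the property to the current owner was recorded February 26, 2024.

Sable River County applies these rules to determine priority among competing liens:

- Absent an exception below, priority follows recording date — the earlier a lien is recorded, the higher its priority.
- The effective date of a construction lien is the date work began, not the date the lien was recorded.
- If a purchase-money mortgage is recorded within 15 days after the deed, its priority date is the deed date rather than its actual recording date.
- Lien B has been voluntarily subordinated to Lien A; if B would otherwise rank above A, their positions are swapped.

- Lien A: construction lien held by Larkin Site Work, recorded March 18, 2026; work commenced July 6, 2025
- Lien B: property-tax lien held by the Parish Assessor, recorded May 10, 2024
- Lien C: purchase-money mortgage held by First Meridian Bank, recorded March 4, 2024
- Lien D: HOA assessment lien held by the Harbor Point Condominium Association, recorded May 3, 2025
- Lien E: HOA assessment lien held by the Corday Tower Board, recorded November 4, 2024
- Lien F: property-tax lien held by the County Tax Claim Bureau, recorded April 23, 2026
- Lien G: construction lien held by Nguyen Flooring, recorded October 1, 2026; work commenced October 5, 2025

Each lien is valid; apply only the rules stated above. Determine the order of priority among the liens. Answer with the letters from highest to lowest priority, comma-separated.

C, A, E, D, B, G, F

Adjusting effective dates: A is treated as recorded July 6, 2025, the work-commencement date; C's effective date is the deed date, February 26, 2024; G is treated as recorded October 5, 2025, the work-commencement date.
By effective date: C (February 26, 2024), B (May 10, 2024), E (November 4, 2024), D (May 3, 2025), A (July 6, 2025), G (October 5, 2025), F (April 23, 2026).
Because B would otherwise rank above A, the subordination swaps them.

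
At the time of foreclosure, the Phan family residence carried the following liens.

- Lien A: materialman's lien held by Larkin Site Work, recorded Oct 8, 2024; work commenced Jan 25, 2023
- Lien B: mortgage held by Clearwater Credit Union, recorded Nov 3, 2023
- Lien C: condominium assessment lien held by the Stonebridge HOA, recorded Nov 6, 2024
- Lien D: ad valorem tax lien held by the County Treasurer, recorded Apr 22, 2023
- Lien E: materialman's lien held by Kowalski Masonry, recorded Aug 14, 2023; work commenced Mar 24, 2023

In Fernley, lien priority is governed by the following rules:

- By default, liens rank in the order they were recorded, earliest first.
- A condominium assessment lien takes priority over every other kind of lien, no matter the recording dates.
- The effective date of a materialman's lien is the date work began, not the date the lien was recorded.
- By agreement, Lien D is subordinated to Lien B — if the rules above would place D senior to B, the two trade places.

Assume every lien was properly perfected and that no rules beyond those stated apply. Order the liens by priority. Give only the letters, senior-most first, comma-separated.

Effective dates after the stated exceptions: A's effective date is Jan 25, 2023, when work began; E relates back to Mar 24, 2023 (work commenced).
C, as a condominium assessment lien, has superpriority and ranks first.
The other liens, earliest effective date first: A (Jan 25, 2023), E (Mar 24, 2023), D (Apr 22, 2023), B (Nov 3, 2023).
D would otherwise be senior to B, so under the subordination agreement D and B exchange positions.

C, A, E, B, D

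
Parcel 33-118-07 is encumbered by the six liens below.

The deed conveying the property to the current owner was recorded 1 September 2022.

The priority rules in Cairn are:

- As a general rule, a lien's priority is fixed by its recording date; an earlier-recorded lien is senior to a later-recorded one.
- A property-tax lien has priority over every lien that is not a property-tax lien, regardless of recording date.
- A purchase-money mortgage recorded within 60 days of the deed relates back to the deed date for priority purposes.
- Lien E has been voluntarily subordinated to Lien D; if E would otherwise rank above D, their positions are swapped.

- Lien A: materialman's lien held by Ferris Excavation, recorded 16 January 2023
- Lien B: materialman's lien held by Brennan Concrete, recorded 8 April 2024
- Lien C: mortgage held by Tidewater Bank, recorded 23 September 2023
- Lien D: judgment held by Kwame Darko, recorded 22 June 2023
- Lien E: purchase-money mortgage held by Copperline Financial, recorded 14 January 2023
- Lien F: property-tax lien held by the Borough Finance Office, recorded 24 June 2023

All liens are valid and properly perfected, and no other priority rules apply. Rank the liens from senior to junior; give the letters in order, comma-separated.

F, D, A, E, C, B

First, effective dates: E was recorded 135 days after the deed — beyond 60 days — so no relation-back applies.
F is a property-tax lien, so it outranks all other liens regardless of date.
Ordering the rest by effective date: E (14 January 2023), A (16 January 2023), D (22 June 2023), C (23 September 2023), B (8 April 2024).
Because E would otherwise rank above D, the subordination swaps them.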